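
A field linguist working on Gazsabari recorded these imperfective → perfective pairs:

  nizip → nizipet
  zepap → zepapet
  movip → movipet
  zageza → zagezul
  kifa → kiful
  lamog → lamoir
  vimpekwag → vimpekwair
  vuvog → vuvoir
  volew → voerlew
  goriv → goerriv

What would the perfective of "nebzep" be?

nebzepet

zepap and zageza both have last vowel 'a' yet inflect differently (zepapet, zagezul), so the last vowel is not what conditions the rule; the final letter is.
"nebzep" ends in -p. The stems ending in -p (nizip → nizipet, zepap → zepapet, movip → movipet) add -et.
The other patterns: stems ending in -a drop the final letter and add -ul; stems ending in -g drop the final letter and add -ir; stems ending in -v or -w insert -er- after the first vowel.
So nebzep → nebzepet.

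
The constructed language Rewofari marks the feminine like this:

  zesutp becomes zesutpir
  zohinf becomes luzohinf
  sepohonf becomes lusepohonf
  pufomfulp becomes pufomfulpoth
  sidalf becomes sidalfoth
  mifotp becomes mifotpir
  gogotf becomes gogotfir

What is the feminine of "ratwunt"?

luratwunt

pufomfulp and mifotp both end in -p yet inflect differently (pufomfulpoth, mifotpir), so the final letter is not what conditions the rule; the second-to-last letter is.
"ratwunt" has second-to-last letter 'n'. The stems whose second-to-last letter is 'n' (sepohonf → lusepohonf, zohinf → luzohinf) add the prefix lu-.
So ratwunt → luratwunt.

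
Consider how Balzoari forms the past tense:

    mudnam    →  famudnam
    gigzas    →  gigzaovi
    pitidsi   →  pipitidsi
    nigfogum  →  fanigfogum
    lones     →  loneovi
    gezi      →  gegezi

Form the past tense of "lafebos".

gigzas and mudnam both have last vowel 'a' yet inflect differently (gigzaovi, famudnam), so the last vowel is not what conditions the rule; the final letter is.
"lafebos" ends in -s. The stems ending in -s (gigzas → gigzaovi, lones → loneovi) drop the final letter and add -ovi.
The other patterns: stems ending in -i repeat the first consonant+vowel as a prefix; stems ending in -m add the prefix fa-.
So lafebos → lafeboovi.

lafeboovi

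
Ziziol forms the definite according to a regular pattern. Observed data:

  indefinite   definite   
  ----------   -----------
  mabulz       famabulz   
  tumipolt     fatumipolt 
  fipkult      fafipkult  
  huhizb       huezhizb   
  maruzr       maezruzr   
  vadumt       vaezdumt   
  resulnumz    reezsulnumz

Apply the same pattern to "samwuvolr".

tumipolt and vadumt both end in -t yet inflect differently (fatumipolt, vaezdumt), so the final letter is not what conditions the rule; the second-to-last letter is.
"samwuvolr" has second-to-last letter 'l'. The stems whose second-to-last letter is 'l' (mabulz → famabulz, tumipolt → fatumipolt, fipkult → fafipkult) add the prefix fa-.
The other pattern: stems whose second-to-last letter is 'm' or 'z' insert -ez- after the first vowel.
So samwuvolr → fasamwuvolr.

fasamwuvolr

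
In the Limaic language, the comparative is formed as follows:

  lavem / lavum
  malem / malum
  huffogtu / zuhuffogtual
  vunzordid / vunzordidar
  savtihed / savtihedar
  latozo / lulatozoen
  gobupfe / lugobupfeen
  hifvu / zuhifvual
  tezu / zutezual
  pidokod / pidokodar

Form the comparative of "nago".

lunagoen

"nago" ends in -o. The one such stem in the data (latozo → lulatozoen) adds lu- … -en around the stem, so the same rule applies.
So nago → lunagoen.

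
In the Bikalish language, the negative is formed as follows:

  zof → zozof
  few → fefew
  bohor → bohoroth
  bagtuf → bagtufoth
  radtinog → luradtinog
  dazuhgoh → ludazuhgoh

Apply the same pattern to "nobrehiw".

lunobrehiw

zof and bagtuf both end in -f yet inflect differently (zozof, bagtufoth), so the final letter is not what conditions the rule; the number of vowels is.
"nobrehiw" has 3 vowels. The stems with 3 vowels (radtinog → luradtinog, dazuhgoh → ludazuhgoh) add the prefix lu-.
The other patterns: stems with 1 vowel repeat the first consonant+vowel as a prefix; stems with 2 vowels add -oth.
So nobrehiw → lunobrehiw.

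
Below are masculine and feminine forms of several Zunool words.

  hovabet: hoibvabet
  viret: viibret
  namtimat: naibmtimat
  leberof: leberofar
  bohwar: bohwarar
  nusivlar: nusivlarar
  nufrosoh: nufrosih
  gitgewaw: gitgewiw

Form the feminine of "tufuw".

namtimat and bohwar both have last vowel 'a' yet inflect differently (naibmtimat, bohwarar), so the last vowel is not what conditions the rule; the final letter is.
"tufuw" ends in -w. The one such stem in the data (gitgewaw → gitgewiw) changes the last vowel to 'i' (as does nufrosoh), so the same rule applies.
The other patterns: stems ending in -t insert -ib- after the first vowel; stems ending in -f or -r add -ar.
So tufuw → tufiw.

tufiw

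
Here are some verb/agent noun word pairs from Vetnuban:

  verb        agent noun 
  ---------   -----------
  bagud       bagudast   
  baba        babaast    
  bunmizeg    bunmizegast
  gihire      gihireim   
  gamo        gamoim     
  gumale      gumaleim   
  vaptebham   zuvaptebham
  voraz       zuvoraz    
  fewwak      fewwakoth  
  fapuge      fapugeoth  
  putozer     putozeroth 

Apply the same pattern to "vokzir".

gihire and fapuge both end in -e yet inflect differently (gihireim, fapugeoth), so the final letter is not what conditions the rule; the first letter is.
"vokzir" begins with v-. The stems beginning with v- (vaptebham → zuvaptebham, voraz → zuvoraz) add the prefix zu-.
The other patterns: stems beginning with b- add -ast; stems beginning with g- add -im; stems beginning with f- or p- add -oth.
So vokzir → zuvokzir.

zuvokzir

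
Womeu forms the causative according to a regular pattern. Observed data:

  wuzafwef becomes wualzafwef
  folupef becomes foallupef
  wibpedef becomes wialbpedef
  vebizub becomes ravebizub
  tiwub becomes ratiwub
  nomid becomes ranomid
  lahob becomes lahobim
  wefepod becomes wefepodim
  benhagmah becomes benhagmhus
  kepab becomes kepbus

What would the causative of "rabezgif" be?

vebizub and lahob both end in -b yet inflect differently (ravebizub, lahobim), so the final letter is not what conditions the rule; the last vowel is.
"rabezgif" has last vowel 'i'. The one such stem in the data (nomid → ranomid) adds the prefix ra-, so the same rule applies.
The other patterns: stems whose last vowel is 'e' insert -al- after the first vowel; stems whose last vowel is 'o' add -im; stems whose last vowel is 'a' delete the last vowel and add -us.
So rabezgif → rarabezgif.

rarabezgif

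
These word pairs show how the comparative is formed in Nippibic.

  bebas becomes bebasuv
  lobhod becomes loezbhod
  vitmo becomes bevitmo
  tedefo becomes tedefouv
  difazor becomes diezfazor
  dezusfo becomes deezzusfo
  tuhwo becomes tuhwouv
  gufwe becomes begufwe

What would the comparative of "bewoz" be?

vitmo and tedefo both end in -o yet inflect differently (bevitmo, tedefouv), so the final letter is not what conditions the rule; the first letter is.
"bewoz" begins with b-. The one such stem in the data (bebas → bebasuv) adds -uv, so the same rule applies.
The other patterns: stems beginning with g- or v- add the prefix be-; stems beginning with d- or l- insert -ez- after the first vowel.
So bewoz → bewozuv.

bewozuv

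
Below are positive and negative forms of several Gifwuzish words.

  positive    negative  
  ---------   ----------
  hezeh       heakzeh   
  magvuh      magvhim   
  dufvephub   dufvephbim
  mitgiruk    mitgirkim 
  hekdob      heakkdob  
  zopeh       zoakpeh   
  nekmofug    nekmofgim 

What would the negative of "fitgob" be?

fiaktgob

magvuh and hezeh both end in -h yet inflect differently (magvhim, heakzeh), so the final letter is not what conditions the rule; the last vowel is.
"fitgob" has last vowel 'o'. The one such stem in the data (hekdob → heakkdob) inserts -ak- after the first vowel (as do hezeh, zopeh), so the same rule applies.
The other pattern: stems whose last vowel is 'u' delete the last vowel and add -im.
So fitgob → fiaktgob.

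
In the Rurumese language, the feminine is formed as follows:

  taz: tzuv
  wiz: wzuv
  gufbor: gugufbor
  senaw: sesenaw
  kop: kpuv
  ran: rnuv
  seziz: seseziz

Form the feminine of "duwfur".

duduwfur

"duwfur" has 2 vowels. The stems with 2 vowels (seziz → seseziz, senaw → sesenaw, gufbor → gugufbor) repeat the first consonant+vowel as a prefix.
So duwfur → duduwfur.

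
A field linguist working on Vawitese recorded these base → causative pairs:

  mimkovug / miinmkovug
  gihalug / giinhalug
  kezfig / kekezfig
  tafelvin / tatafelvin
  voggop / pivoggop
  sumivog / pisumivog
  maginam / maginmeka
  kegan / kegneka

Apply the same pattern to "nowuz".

"nowuz" has last vowel 'u'. The stems whose last vowel is 'u' (mimkovug → miinmkovug, gihalug → giinhalug) insert -in- after the first vowel.
So nowuz → noinwuz.

noinwuz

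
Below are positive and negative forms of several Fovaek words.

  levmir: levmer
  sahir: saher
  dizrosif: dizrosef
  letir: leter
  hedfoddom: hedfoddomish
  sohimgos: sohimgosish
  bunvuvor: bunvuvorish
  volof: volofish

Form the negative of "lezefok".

levmir and bunvuvor both end in -r yet inflect differently (levmer, bunvuvorish), so the final letter is not what conditions the rule; the last vowel is.
"lezefok" has last vowel 'o'. The stems whose last vowel is 'o' (hedfoddom → hedfoddomish, sohimgos → sohimgosish, bunvuvor → bunvuvorish) add -ish.
So lezefok → lezefokish.

lezefokish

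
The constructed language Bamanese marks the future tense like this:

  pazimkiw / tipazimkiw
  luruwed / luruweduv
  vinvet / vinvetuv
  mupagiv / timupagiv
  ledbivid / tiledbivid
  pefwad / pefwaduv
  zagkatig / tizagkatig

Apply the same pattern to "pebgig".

ledbivid and pefwad both end in -d yet inflect differently (tiledbivid, pefwaduv), so the final letter is not what conditions the rule; the last vowel is.
"pebgig" has last vowel 'i'. The stems whose last vowel is 'i' (zagkatig → tizagkatig, ledbivid → tiledbivid, pazimkiw → tipazimkiw) add the prefix ti-.
So pebgig → tipebgig.

tipebgig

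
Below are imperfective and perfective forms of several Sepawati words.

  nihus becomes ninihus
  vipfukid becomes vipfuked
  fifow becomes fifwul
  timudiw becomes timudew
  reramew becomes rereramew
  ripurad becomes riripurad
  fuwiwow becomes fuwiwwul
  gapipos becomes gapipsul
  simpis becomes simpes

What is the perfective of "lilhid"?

gapipos and simpis both end in -s yet inflect differently (gapipsul, simpes), so the final letter is not what conditions the rule; the last vowel is.
"lilhid" has last vowel 'i'. The stems whose last vowel is 'i' (simpis → simpes, timudiw → timudew, vipfukid → vipfuked) change the last vowel to 'e'.
So lilhid → lilhed.

lilhed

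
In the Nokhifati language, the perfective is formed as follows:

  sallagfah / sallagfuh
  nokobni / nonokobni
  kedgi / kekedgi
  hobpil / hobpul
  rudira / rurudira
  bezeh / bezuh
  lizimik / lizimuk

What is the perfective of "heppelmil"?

heppelmul

"heppelmil" ends in a consonant. The stems ending in a consonant (lizimik → lizimuk, sallagfah → sallagfuh, hobpil → hobpul) change the last vowel to 'u'.
The other pattern: stems ending in a vowel repeat the first consonant+vowel as a prefix.
So heppelmil → heppelmul.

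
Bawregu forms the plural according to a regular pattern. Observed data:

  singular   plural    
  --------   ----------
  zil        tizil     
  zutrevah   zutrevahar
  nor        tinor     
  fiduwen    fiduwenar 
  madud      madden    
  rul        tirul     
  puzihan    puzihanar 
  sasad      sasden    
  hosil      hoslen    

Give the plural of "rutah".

rul and hosil both end in -l yet inflect differently (tirul, hoslen), so the final letter is not what conditions the rule; the number of vowels is.
"rutah" has 2 vowels. The stems with 2 vowels (madud → madden, sasad → sasden, hosil → hoslen) delete the last vowel and add -en.
The other patterns: stems with 1 vowel add the prefix ti-; stems with 3 vowels add -ar.
So rutah → ruthen.

ruthen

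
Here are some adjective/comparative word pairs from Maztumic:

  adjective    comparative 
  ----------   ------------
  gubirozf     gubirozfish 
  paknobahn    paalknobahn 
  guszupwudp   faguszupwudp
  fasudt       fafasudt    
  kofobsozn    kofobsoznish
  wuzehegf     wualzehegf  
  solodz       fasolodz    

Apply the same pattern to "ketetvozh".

gubirozf and wuzehegf both end in -f yet inflect differently (gubirozfish, wualzehegf), so the final letter is not what conditions the rule; the second-to-last letter is.
"ketetvozh" has second-to-last letter 'z'. The stems whose second-to-last letter is 'z' (kofobsozn → kofobsoznish, gubirozf → gubirozfish) add -ish.
The other patterns: stems whose second-to-last letter is 'd' add the prefix fa-; stems whose second-to-last letter is 'g' or 'h' insert -al- after the first vowel.
So ketetvozh → ketetvozhish.

ketetvozhish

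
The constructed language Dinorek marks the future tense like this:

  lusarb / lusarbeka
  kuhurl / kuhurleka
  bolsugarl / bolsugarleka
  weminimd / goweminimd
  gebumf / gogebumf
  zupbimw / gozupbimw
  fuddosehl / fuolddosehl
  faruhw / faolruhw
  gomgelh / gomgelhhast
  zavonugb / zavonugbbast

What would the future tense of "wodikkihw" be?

kuhurl and fuddosehl both end in -l yet inflect differently (kuhurleka, fuolddosehl), so the final letter is not what conditions the rule; the second-to-last letter is.
"wodikkihw" has second-to-last letter 'h'. The stems whose second-to-last letter is 'h' (fuddosehl → fuolddosehl, faruhw → faolruhw) insert -ol- after the first vowel.
The other patterns: stems whose second-to-last letter is 'r' add -eka; stems whose second-to-last letter is 'm' add the prefix go-; stems whose second-to-last letter is 'g' or 'l' double the final consonant and add -ast.
So wodikkihw → wooldikkihw.

wooldikkihw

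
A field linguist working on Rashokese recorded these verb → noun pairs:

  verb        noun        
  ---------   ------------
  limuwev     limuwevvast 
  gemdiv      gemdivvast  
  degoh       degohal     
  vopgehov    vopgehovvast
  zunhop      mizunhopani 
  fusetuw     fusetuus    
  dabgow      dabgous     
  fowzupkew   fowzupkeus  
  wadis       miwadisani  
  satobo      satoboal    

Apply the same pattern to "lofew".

lofeus

satobo and vopgehov both have last vowel 'o' yet inflect differently (satoboal, vopgehovvast), so the last vowel is not what conditions the rule; the final letter is.
"lofew" ends in -w. The stems ending in -w (fusetuw → fusetuus, fowzupkew → fowzupkeus, dabgow → dabgous) drop the final letter and add -us.
So lofew → lofeus.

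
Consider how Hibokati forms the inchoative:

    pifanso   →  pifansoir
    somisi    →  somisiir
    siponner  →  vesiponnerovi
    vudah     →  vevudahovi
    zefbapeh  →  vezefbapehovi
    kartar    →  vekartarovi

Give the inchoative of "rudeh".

verudehovi

somisi and siponner both begin with s- yet inflect differently (somisiir, vesiponnerovi), so the first letter is not what conditions the rule; whether the stem ends in a vowel or a consonant is.
"rudeh" ends in a consonant. The stems ending in a consonant (siponner → vesiponnerovi, vudah → vevudahovi, zefbapeh → vezefbapehovi) add ve- … -ovi around the stem.
The other pattern: stems ending in a vowel add -ir.
So rudeh → verudehovi.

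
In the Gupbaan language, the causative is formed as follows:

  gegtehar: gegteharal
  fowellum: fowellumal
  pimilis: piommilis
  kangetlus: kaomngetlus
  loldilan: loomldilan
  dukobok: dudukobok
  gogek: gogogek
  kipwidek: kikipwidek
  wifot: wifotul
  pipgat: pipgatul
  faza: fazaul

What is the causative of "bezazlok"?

bebezazlok

"bezazlok" ends in -k. The stems ending in -k (dukobok → dudukobok, gogek → gogogek, kipwidek → kikipwidek) repeat the first consonant+vowel as a prefix.
So bezazlok → bebezazlok.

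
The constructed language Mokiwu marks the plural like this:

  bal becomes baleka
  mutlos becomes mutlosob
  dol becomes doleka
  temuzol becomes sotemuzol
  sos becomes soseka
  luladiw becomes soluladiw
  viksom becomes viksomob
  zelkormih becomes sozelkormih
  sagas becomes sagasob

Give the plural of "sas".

"sas" has 1 vowel. The stems with 1 vowel (bal → baleka, dol → doleka, sos → soseka) add -eka.
So sas → saseka.

saseka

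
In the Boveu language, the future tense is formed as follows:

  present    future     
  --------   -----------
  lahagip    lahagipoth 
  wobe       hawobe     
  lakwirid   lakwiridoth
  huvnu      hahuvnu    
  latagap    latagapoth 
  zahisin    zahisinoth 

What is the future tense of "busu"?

habusu

"busu" ends in a vowel. The stems ending in a vowel (wobe → hawobe, huvnu → hahuvnu) add the prefix ha-.
The other pattern: stems ending in a consonant add -oth.
So busu → habusu.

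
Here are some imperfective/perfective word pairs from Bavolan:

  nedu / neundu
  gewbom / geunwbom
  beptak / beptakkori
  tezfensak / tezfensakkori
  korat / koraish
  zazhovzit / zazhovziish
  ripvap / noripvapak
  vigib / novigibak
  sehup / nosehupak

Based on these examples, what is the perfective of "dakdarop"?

nodakdaropak

beptak and korat both have last vowel 'a' yet inflect differently (beptakkori, koraish), so the last vowel is not what conditions the rule; the final letter is.
"dakdarop" ends in -p. The stems ending in -p (ripvap → noripvapak, sehup → nosehupak) add no- … -ak around the stem.
So dakdarop → nodakdaropak.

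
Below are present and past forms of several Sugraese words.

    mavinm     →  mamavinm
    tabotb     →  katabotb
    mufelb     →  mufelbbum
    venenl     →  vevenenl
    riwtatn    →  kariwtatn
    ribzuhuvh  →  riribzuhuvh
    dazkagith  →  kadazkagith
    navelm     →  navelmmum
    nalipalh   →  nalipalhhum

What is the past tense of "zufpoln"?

tabotb and mufelb both end in -b yet inflect differently (katabotb, mufelbbum), so the final letter is not what conditions the rule; the second-to-last letter is.
"zufpoln" has second-to-last letter 'l'. The stems whose second-to-last letter is 'l' (mufelb → mufelbbum, navelm → navelmmum, nalipalh → nalipalhhum) double the final consonant and add -um.
The other patterns: stems whose second-to-last letter is 't' add the prefix ka-; stems whose second-to-last letter is 'n' or 'v' repeat the first consonant+vowel as a prefix.
So zufpoln → zufpolnnum.

zufpolnnum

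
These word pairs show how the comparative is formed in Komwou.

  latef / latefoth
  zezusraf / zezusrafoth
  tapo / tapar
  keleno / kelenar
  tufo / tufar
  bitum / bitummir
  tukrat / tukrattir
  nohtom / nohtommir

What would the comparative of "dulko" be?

dulkar

zezusraf and tukrat both have last vowel 'a' yet inflect differently (zezusrafoth, tukrattir), so the last vowel is not what conditions the rule; the final letter is.
"dulko" ends in -o. The stems ending in -o (tapo → tapar, keleno → kelenar, tufo → tufar) drop the final letter and add -ar.
So dulko → dulkar.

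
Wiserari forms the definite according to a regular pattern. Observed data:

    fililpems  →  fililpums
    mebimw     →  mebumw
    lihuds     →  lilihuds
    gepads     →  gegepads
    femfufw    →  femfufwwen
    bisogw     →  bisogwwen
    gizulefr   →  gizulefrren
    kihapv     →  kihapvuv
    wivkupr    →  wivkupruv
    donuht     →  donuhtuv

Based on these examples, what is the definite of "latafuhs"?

fililpems and lihuds both end in -s yet inflect differently (fililpums, lilihuds), so the final letter is not what conditions the rule; the second-to-last letter is.
"latafuhs" has second-to-last letter 'h'. The one such stem in the data (donuht → donuhtuv) adds -uv, so the same rule applies.
The other patterns: stems whose second-to-last letter is 'm' change the last vowel to 'u'; stems whose second-to-last letter is 'd' repeat the first consonant+vowel as a prefix; stems whose second-to-last letter is 'f' or 'g' double the final consonant and add -en.
So latafuhs → latafuhsuv.

latafuhsuv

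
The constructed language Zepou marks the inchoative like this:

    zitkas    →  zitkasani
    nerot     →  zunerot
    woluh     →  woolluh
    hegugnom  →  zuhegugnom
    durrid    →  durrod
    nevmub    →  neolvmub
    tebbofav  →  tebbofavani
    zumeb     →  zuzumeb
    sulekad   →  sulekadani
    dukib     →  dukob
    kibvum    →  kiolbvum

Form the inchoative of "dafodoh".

zudafodoh

"dafodoh" has last vowel 'o'. The stems whose last vowel is 'o' (hegugnom → zuhegugnom, nerot → zunerot) add the prefix zu-.
The other patterns: stems whose last vowel is 'a' add -ani; stems whose last vowel is 'i' change the last vowel to 'o'; stems whose last vowel is 'u' insert -ol- after the first vowel.
So dafodoh → zudafodoh.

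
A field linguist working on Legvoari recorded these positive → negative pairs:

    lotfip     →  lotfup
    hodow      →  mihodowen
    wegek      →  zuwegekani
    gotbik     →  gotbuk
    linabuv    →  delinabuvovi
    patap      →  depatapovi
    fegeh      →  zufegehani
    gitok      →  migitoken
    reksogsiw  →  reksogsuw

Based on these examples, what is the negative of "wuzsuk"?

patap and lotfip both end in -p yet inflect differently (depatapovi, lotfup), so the final letter is not what conditions the rule; the last vowel is.
"wuzsuk" has last vowel 'u'. The one such stem in the data (linabuv → delinabuvovi) adds de- … -ovi around the stem, so the same rule applies.
The other patterns: stems whose last vowel is 'i' change the last vowel to 'u'; stems whose last vowel is 'e' add zu- … -ani around the stem; stems whose last vowel is 'o' add mi- … -en around the stem.
So wuzsuk → dewuzsukovi.

dewuzsukovi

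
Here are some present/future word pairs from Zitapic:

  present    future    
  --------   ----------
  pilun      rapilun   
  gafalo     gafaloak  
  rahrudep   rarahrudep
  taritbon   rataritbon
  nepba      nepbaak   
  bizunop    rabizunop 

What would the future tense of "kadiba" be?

gafalo and bizunop both have last vowel 'o' yet inflect differently (gafaloak, rabizunop), so the last vowel is not what conditions the rule; whether the stem ends in a vowel or a consonant is.
"kadiba" ends in a vowel. The stems ending in a vowel (gafalo → gafaloak, nepba → nepbaak) add -ak.
The other pattern: stems ending in a consonant add the prefix ra-.
So kadiba → kadibaak.

kadibaak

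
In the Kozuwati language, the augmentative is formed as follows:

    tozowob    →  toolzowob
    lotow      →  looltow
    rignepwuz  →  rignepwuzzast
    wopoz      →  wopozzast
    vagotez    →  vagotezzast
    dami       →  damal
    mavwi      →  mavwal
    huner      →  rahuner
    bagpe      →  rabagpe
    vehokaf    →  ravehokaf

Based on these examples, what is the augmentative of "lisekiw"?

tozowob and wopoz both have last vowel 'o' yet inflect differently (toolzowob, wopozzast), so the last vowel is not what conditions the rule; the final letter is.
"lisekiw" ends in -w. The one such stem in the data (lotow → looltow) inserts -ol- after the first vowel (as does tozowob), so the same rule applies.
The other patterns: stems ending in -z double the final consonant and add -ast; stems ending in -i drop the final letter and add -al; stems ending in -e, -f or -r add the prefix ra-.
So lisekiw → liolsekiw.

liolsekiw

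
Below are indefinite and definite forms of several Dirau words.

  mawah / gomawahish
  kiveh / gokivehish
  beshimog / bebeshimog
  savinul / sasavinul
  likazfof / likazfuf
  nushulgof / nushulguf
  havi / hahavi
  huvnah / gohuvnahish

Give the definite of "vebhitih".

govebhitihish

"vebhitih" ends in -h. The stems ending in -h (huvnah → gohuvnahish, mawah → gomawahish, kiveh → gokivehish) add go- … -ish around the stem.
The other patterns: stems ending in -f change the last vowel to 'u'; stems ending in -g, -i or -l repeat the first consonant+vowel as a prefix.
So vebhitih → govebhitihish.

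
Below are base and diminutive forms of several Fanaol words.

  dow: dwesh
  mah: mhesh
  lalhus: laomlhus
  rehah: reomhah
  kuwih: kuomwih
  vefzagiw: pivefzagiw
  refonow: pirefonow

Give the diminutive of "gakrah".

gaomkrah

mah and rehah both end in -h yet inflect differently (mhesh, reomhah), so the final letter is not what conditions the rule; the number of vowels is.
"gakrah" has 2 vowels. The stems with 2 vowels (lalhus → laomlhus, rehah → reomhah, kuwih → kuomwih) insert -om- after the first vowel.
The other patterns: stems with 1 vowel delete the last vowel and add -esh; stems with 3 vowels add the prefix pi-.
So gakrah → gaomkrah.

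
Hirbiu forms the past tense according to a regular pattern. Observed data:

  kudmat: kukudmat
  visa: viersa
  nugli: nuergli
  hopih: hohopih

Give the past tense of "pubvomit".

pupubvomit

kudmat and visa both have last vowel 'a' yet inflect differently (kukudmat, viersa), so the last vowel is not what conditions the rule; whether the stem ends in a vowel or a consonant is.
"pubvomit" ends in a consonant. The stems ending in a consonant (kudmat → kukudmat, hopih → hohopih) repeat the first consonant+vowel as a prefix.
The other pattern: stems ending in a vowel insert -er- after the first vowel.
So pubvomit → pupubvomit.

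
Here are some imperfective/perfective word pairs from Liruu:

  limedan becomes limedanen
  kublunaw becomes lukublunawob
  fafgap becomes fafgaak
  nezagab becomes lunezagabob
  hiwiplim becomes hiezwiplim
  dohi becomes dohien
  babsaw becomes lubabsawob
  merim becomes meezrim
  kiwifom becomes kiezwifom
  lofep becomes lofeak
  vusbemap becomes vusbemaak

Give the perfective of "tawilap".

"tawilap" ends in -p. The stems ending in -p (lofep → lofeak, vusbemap → vusbemaak, fafgap → fafgaak) drop the final letter and add -ak.
The other patterns: stems ending in -i or -n add -en; stems ending in -m insert -ez- after the first vowel; stems ending in -b or -w add lu- … -ob around the stem.
So tawilap → tawilaak.

tawilaak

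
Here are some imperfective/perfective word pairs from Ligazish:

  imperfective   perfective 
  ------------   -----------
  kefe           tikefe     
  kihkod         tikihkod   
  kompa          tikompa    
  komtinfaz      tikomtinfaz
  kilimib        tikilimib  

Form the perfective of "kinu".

Every pair shown (kefe → tikefe, kihkod → tikihkod, kompa → tikompa, …) follows the same rule: add the prefix ti-.
So kinu → tikinu.

tikinu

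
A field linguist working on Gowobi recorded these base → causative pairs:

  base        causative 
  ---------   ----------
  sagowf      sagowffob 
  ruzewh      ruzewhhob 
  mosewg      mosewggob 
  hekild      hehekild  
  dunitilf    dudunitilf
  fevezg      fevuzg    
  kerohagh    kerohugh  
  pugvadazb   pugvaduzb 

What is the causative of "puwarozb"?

puwaruzb

sagowf and dunitilf both end in -f yet inflect differently (sagowffob, dudunitilf), so the final letter is not what conditions the rule; the second-to-last letter is.
"puwarozb" has second-to-last letter 'z'. The stems whose second-to-last letter is 'z' (fevezg → fevuzg, pugvadazb → pugvaduzb) change the last vowel to 'u'.
The other patterns: stems whose second-to-last letter is 'w' double the final consonant and add -ob; stems whose second-to-last letter is 'l' repeat the first consonant+vowel as a prefix.
So puwarozb → puwaruzb.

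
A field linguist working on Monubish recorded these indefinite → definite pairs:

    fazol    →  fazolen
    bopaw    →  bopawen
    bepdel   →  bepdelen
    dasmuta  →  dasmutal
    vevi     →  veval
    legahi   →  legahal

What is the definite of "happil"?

happilen

bopaw and dasmuta both have last vowel 'a' yet inflect differently (bopawen, dasmutal), so the last vowel is not what conditions the rule; whether the stem ends in a vowel or a consonant is.
"happil" ends in a consonant. The stems ending in a consonant (fazol → fazolen, bopaw → bopawen, bepdel → bepdelen) add -en.
The other pattern: stems ending in a vowel drop the final letter and add -al.
So happil → happilen.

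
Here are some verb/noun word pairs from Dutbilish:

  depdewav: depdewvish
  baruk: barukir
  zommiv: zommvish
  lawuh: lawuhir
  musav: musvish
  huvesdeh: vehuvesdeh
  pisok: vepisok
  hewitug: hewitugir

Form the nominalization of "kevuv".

"kevuv" has last vowel 'u'. The stems whose last vowel is 'u' (lawuh → lawuhir, hewitug → hewitugir, baruk → barukir) add -ir.
The other patterns: stems whose last vowel is 'a' or 'i' delete the last vowel and add -ish; stems whose last vowel is 'e' or 'o' add the prefix ve-.
So kevuv → kevuvir.

kevuvir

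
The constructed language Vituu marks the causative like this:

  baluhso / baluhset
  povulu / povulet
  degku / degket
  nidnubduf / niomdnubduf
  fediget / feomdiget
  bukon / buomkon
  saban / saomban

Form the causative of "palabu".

povulu and nidnubduf both have last vowel 'u' yet inflect differently (povulet, niomdnubduf), so the last vowel is not what conditions the rule; whether the stem ends in a vowel or a consonant is.
"palabu" ends in a vowel. The stems ending in a vowel (baluhso → baluhset, povulu → povulet, degku → degket) drop the final letter and add -et.
The other pattern: stems ending in a consonant insert -om- after the first vowel.
So palabu → palabet.

palabet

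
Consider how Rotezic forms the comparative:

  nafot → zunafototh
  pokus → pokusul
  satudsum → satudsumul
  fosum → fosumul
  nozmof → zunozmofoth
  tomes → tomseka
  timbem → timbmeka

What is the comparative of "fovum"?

fovumul

timbem and fosum both end in -m yet inflect differently (timbmeka, fosumul), so the final letter is not what conditions the rule; the last vowel is.
"fovum" has last vowel 'u'. The stems whose last vowel is 'u' (fosum → fosumul, satudsum → satudsumul, pokus → pokusul) add -ul.
The other patterns: stems whose last vowel is 'e' delete the last vowel and add -eka; stems whose last vowel is 'o' add zu- … -oth around the stem.
So fovum → fovumul.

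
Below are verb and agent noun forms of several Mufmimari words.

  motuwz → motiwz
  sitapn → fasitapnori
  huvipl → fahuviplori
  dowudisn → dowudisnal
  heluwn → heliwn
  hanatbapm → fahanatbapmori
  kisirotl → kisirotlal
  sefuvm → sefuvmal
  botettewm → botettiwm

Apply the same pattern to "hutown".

hutiwn

"hutown" has second-to-last letter 'w'. The stems whose second-to-last letter is 'w' (motuwz → motiwz, heluwn → heliwn, botettewm → botettiwm) change the last vowel to 'i'.
The other patterns: stems whose second-to-last letter is 'p' add fa- … -ori around the stem; stems whose second-to-last letter is 's', 't' or 'v' add -al.
So hutown → hutiwn.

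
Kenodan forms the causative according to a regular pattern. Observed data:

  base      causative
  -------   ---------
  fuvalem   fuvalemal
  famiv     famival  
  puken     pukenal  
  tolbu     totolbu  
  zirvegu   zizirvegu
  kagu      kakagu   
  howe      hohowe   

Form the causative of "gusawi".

gugusawi

fuvalem and howe both have last vowel 'e' yet inflect differently (fuvalemal, hohowe), so the last vowel is not what conditions the rule; whether the stem ends in a vowel or a consonant is.
"gusawi" ends in a vowel. The stems ending in a vowel (tolbu → totolbu, zirvegu → zizirvegu, kagu → kakagu) repeat the first consonant+vowel as a prefix.
The other pattern: stems ending in a consonant add -al.
So gusawi → gugusawi.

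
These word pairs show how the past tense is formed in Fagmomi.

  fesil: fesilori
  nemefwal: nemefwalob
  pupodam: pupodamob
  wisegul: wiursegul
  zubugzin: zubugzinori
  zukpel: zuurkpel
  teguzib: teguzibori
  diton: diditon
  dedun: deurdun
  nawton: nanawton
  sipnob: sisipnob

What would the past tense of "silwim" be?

silwimori

"silwim" has last vowel 'i'. The stems whose last vowel is 'i' (zubugzin → zubugzinori, fesil → fesilori, teguzib → teguzibori) add -ori.
The other patterns: stems whose last vowel is 'o' repeat the first consonant+vowel as a prefix; stems whose last vowel is 'a' add -ob; stems whose last vowel is 'e' or 'u' insert -ur- after the first vowel.
So silwim → silwimori.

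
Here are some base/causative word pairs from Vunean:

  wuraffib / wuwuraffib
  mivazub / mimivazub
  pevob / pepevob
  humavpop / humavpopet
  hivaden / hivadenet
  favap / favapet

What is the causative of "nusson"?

nussonet

"nusson" ends in -n. The one such stem in the data (hivaden → hivadenet) adds -et, so the same rule applies.
The other pattern: stems ending in -b repeat the first consonant+vowel as a prefix.
So nusson → nussonet.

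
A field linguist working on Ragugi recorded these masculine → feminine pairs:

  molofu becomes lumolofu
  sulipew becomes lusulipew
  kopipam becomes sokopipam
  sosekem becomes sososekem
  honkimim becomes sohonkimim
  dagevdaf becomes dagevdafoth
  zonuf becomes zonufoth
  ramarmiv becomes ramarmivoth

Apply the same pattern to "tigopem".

sulipew and sosekem both have last vowel 'e' yet inflect differently (lusulipew, sososekem), so the last vowel is not what conditions the rule; the final letter is.
"tigopem" ends in -m. The stems ending in -m (kopipam → sokopipam, sosekem → sososekem, honkimim → sohonkimim) add the prefix so-.
The other patterns: stems ending in -u or -w add the prefix lu-; stems ending in -f or -v add -oth.
So tigopem → sotigopem.

sotigopem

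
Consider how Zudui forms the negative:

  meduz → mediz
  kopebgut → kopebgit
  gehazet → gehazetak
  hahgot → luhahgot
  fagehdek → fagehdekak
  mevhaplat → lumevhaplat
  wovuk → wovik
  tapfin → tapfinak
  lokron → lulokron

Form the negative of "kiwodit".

wovuk and fagehdek both end in -k yet inflect differently (wovik, fagehdekak), so the final letter is not what conditions the rule; the last vowel is.
"kiwodit" has last vowel 'i'. The one such stem in the data (tapfin → tapfinak) adds -ak, so the same rule applies.
So kiwodit → kiwoditak.

kiwoditak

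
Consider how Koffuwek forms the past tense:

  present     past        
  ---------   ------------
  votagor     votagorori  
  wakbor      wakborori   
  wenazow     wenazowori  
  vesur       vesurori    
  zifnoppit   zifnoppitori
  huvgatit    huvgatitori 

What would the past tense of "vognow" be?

vognowori

Every pair shown (votagor → votagorori, wakbor → wakborori, wenazow → wenazowori, …) follows the same rule: add -ori.
So vognow → vognowori.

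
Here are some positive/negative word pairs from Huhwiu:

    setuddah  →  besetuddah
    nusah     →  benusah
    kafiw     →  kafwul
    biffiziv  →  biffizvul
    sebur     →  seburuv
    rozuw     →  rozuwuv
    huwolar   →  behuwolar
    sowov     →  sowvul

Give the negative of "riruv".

riruvuv

kafiw and rozuw both end in -w yet inflect differently (kafwul, rozuwuv), so the final letter is not what conditions the rule; the last vowel is.
"riruv" has last vowel 'u'. The stems whose last vowel is 'u' (rozuw → rozuwuv, sebur → seburuv) add -uv.
So riruv → riruvuv.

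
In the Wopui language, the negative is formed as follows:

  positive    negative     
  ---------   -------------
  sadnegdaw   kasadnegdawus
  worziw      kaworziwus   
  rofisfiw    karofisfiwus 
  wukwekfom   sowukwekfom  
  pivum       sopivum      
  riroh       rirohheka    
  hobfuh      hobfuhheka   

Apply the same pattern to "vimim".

sovimim

"vimim" ends in -m. The stems ending in -m (wukwekfom → sowukwekfom, pivum → sopivum) add the prefix so-.
So vimim → sovimim.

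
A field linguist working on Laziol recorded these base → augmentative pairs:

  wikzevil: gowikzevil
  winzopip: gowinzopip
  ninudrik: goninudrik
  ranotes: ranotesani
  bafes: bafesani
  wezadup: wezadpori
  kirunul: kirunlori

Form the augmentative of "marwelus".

winzopip and wezadup both end in -p yet inflect differently (gowinzopip, wezadpori), so the final letter is not what conditions the rule; the last vowel is.
"marwelus" has last vowel 'u'. The stems whose last vowel is 'u' (wezadup → wezadpori, kirunul → kirunlori) delete the last vowel and add -ori.
So marwelus → marwelsori.

marwelsori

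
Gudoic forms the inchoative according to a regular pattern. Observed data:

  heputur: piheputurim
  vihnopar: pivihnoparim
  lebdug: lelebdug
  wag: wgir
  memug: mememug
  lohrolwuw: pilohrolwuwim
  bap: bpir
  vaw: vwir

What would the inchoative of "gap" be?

gpir

wag and memug both end in -g yet inflect differently (wgir, mememug), so the final letter is not what conditions the rule; the number of vowels is.
"gap" has 1 vowel. The stems with 1 vowel (vaw → vwir, bap → bpir, wag → wgir) delete the last vowel and add -ir.
The other patterns: stems with 2 vowels repeat the first consonant+vowel as a prefix; stems with 3 vowels add pi- … -im around the stem.
So gap → gpir.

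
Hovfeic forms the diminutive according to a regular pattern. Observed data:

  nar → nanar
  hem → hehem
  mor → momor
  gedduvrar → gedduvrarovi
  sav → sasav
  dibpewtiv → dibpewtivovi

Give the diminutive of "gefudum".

dibpewtiv and sav both end in -v yet inflect differently (dibpewtivovi, sasav), so the final letter is not what conditions the rule; the number of vowels is.
"gefudum" has 3 vowels. The stems with 3 vowels (dibpewtiv → dibpewtivovi, gedduvrar → gedduvrarovi) add -ovi.
So gefudum → gefudumovi.

gefudumovi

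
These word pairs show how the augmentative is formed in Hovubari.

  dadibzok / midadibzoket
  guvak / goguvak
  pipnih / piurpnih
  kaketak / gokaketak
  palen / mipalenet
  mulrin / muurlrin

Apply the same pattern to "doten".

midotenet

"doten" has last vowel 'e'. The one such stem in the data (palen → mipalenet) adds mi- … -et around the stem, so the same rule applies.
The other patterns: stems whose last vowel is 'i' insert -ur- after the first vowel; stems whose last vowel is 'a' add the prefix go-.
So doten → midotenet.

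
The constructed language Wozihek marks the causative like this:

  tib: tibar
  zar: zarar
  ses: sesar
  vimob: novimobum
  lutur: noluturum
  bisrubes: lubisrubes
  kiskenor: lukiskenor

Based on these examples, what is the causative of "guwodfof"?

luguwodfof

tib and vimob both end in -b yet inflect differently (tibar, novimobum), so the final letter is not what conditions the rule; the number of vowels is.
"guwodfof" has 3 vowels. The stems with 3 vowels (bisrubes → lubisrubes, kiskenor → lukiskenor) add the prefix lu-.
The other patterns: stems with 1 vowel add -ar; stems with 2 vowels add no- … -um around the stem.
So guwodfof → luguwodfof.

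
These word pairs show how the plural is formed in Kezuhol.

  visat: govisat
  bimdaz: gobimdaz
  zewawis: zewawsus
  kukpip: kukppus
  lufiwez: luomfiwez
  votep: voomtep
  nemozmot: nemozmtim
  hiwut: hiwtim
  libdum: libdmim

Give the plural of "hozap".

"hozap" has last vowel 'a'. The stems whose last vowel is 'a' (visat → govisat, bimdaz → gobimdaz) add the prefix go-.
So hozap → gohozap.

gohozap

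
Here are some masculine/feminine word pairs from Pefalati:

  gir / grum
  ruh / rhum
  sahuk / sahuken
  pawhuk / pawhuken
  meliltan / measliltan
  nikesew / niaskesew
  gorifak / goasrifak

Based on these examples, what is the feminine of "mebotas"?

measbotas

sahuk and gorifak both end in -k yet inflect differently (sahuken, goasrifak), so the final letter is not what conditions the rule; the number of vowels is.
"mebotas" has 3 vowels. The stems with 3 vowels (meliltan → measliltan, nikesew → niaskesew, gorifak → goasrifak) insert -as- after the first vowel.
So mebotas → measbotas.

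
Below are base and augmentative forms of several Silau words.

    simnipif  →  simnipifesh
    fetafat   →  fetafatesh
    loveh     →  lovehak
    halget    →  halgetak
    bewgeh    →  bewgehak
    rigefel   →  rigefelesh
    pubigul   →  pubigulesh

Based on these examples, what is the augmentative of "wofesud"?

halget and fetafat both end in -t yet inflect differently (halgetak, fetafatesh), so the final letter is not what conditions the rule; the number of vowels is.
"wofesud" has 3 vowels. The stems with 3 vowels (simnipif → simnipifesh, pubigul → pubigulesh, rigefel → rigefelesh) add -esh.
The other pattern: stems with 2 vowels add -ak.
So wofesud → wofesudesh.

wofesudesh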